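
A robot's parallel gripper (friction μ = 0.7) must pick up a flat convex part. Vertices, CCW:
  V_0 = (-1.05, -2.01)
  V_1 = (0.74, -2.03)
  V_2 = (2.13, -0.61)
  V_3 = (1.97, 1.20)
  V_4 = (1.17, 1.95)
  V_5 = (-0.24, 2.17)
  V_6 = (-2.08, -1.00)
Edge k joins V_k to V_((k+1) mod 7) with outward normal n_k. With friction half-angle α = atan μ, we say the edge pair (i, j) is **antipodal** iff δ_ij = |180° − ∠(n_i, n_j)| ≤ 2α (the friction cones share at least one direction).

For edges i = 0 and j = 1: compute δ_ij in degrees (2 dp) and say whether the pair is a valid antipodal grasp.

δ = 133.75°, invalid

α = atan 0.7 = 34.99°;  2α = 69.98°
edge 0: e_0 = (+1.79, -0.02);  n_0 = (-0.0112, -0.9999)
edge 1: e_1 = (+1.39, +1.42);  n_1 = (+0.7146, -0.6995)
∠(n_0, n_1) = 46.25°
δ = |180° − 46.25°| = 133.75°
133.75° > 2α = 69.98°  →  invalid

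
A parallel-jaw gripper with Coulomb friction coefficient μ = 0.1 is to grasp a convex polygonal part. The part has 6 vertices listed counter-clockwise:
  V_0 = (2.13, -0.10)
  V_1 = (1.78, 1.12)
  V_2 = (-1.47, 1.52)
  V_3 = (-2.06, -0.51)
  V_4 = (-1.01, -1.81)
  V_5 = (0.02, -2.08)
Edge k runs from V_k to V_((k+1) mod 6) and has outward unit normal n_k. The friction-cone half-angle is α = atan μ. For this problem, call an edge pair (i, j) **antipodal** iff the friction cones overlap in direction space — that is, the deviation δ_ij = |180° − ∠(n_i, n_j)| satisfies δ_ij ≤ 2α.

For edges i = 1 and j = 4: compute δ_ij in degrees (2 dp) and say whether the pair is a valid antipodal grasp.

α = atan 0.1 = 5.71°;  2α = 11.42°
edge 1: e_1 = (-3.25, +0.40);  n_1 = (+0.1222, +0.9925)
edge 4: e_4 = (+1.03, -0.27);  n_4 = (-0.2536, -0.9673)
∠(n_1, n_4) = 172.33°
δ = |180° − 172.33°| = 7.67°
7.67° ≤ 2α = 11.42°  →  valid

δ = 7.67°, valid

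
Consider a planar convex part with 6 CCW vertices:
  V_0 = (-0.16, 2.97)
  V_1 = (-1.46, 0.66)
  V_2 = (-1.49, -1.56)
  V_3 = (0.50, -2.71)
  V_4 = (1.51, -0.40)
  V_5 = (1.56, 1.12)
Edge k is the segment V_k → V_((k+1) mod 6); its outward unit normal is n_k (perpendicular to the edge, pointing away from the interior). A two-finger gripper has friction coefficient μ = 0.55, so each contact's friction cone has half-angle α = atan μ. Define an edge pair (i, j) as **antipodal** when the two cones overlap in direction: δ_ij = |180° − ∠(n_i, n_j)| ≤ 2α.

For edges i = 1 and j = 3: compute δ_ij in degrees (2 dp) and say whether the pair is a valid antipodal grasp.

δ = 22.84°, valid

α = atan 0.55 = 28.81°;  2α = 57.62°
edge 1: e_1 = (-0.03, -2.22);  n_1 = (-0.9999, +0.0135)
edge 3: e_3 = (+1.01, +2.31);  n_3 = (+0.9162, -0.4006)
∠(n_1, n_3) = 157.16°
δ = |180° − 157.16°| = 22.84°
22.84° ≤ 2α = 57.62°  →  valid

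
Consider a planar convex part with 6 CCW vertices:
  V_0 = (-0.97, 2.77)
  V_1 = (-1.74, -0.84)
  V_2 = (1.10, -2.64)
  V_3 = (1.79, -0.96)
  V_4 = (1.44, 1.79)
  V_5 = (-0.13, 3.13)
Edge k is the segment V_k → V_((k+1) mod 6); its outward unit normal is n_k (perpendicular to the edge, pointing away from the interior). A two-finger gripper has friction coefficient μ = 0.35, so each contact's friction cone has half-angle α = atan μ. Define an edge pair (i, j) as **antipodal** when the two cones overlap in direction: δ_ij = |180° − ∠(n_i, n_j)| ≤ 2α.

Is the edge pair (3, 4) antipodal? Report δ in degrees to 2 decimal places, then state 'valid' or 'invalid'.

α = atan 0.35 = 19.29°;  2α = 38.58°
edge 3: e_3 = (-0.35, +2.75);  n_3 = (+0.9920, +0.1263)
edge 4: e_4 = (-1.57, +1.34);  n_4 = (+0.6492, +0.7606)
∠(n_3, n_4) = 42.27°
δ = |180° − 42.27°| = 137.73°
137.73° > 2α = 38.58°  →  invalid

δ = 137.73°, invalid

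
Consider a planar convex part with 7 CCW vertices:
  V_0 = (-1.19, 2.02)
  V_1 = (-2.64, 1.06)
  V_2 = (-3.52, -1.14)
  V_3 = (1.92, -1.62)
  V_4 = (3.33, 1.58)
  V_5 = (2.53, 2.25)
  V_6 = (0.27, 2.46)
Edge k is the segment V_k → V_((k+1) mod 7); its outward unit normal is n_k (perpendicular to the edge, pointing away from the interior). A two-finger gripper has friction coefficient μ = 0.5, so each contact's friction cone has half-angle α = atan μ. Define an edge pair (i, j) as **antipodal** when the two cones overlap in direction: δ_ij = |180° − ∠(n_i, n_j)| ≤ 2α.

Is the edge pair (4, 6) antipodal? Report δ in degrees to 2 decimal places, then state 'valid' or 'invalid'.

α = atan 0.5 = 26.57°;  2α = 53.13°
edge 4: e_4 = (-0.80, +0.67);  n_4 = (+0.6421, +0.7666)
edge 6: e_6 = (-1.46, -0.44);  n_6 = (-0.2886, +0.9575)
∠(n_4, n_6) = 56.72°
δ = |180° − 56.72°| = 123.28°
123.28° > 2α = 53.13°  →  invalid

δ = 123.28°, invalid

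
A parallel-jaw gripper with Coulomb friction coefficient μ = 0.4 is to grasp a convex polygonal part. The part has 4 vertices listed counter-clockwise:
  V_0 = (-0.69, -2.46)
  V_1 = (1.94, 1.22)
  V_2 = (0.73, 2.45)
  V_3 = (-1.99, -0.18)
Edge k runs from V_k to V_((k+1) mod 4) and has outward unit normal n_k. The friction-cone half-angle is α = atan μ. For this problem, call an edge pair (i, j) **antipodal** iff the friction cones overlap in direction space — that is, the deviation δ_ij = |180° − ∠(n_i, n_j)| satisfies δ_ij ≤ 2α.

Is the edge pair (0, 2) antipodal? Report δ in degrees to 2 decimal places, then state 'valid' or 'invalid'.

α = atan 0.4 = 21.80°;  2α = 43.60°
edge 0: e_0 = (+2.63, +3.68);  n_0 = (+0.8136, -0.5814)
edge 2: e_2 = (-2.72, -2.63);  n_2 = (-0.6951, +0.7189)
∠(n_0, n_2) = 169.59°
δ = |180° − 169.59°| = 10.41°
10.41° ≤ 2α = 43.60°  →  valid

δ = 10.41°, valid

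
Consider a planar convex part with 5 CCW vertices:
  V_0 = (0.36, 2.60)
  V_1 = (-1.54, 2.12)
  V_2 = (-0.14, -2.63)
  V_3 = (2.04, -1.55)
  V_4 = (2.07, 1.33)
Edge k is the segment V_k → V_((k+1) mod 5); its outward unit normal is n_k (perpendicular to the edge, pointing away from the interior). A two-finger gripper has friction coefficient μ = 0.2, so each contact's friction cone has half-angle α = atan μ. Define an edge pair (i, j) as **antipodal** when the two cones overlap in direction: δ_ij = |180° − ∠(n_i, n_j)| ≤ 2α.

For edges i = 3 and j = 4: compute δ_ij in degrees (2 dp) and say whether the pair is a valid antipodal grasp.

δ = 126.00°, invalid

α = atan 0.2 = 11.31°;  2α = 22.62°
edge 3: e_3 = (+0.03, +2.88);  n_3 = (+0.9999, -0.0104)
edge 4: e_4 = (-1.71, +1.27);  n_4 = (+0.5962, +0.8028)
∠(n_3, n_4) = 54.00°
δ = |180° − 54.00°| = 126.00°
126.00° > 2α = 22.62°  →  invalid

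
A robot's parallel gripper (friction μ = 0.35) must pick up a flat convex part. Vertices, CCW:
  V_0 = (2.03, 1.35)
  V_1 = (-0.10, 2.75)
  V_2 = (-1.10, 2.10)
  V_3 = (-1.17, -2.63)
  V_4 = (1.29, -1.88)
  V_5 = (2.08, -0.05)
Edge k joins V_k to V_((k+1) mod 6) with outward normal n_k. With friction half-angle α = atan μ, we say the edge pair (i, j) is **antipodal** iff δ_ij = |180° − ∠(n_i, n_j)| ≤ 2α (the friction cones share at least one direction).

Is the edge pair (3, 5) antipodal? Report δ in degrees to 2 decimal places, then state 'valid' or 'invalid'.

α = atan 0.35 = 19.29°;  2α = 38.58°
edge 3: e_3 = (+2.46, +0.75);  n_3 = (+0.2916, -0.9565)
edge 5: e_5 = (-0.05, +1.40);  n_5 = (+0.9994, +0.0357)
∠(n_3, n_5) = 75.09°
δ = |180° − 75.09°| = 104.91°
104.91° > 2α = 38.58°  →  invalid

δ = 104.91°, invalid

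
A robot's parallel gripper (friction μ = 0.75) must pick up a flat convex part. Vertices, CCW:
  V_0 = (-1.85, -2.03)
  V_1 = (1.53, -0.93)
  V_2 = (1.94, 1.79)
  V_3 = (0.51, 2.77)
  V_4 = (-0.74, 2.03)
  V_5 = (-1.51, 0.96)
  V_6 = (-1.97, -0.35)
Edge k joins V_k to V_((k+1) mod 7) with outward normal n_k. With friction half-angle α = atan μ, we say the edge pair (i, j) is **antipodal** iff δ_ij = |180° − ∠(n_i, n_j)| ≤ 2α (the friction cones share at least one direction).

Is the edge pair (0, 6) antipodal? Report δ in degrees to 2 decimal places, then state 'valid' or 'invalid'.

α = atan 0.75 = 36.87°;  2α = 73.74°
edge 0: e_0 = (+3.38, +1.10);  n_0 = (+0.3095, -0.9509)
edge 6: e_6 = (+0.12, -1.68);  n_6 = (-0.9975, -0.0712)
∠(n_0, n_6) = 103.94°
δ = |180° − 103.94°| = 76.06°
76.06° > 2α = 73.74°  →  invalid

δ = 76.06°, invalid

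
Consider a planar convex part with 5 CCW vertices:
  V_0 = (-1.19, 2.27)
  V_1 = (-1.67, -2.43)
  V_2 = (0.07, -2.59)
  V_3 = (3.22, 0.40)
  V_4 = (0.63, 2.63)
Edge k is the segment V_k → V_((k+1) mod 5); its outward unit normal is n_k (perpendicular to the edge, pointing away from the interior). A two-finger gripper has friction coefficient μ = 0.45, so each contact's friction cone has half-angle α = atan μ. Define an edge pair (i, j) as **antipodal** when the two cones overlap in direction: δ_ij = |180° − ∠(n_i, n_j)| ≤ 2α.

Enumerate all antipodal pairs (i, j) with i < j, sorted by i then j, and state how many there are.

count = 4; pairs: (0,2), (1,3), (1,4), (2,4)

α = atan 0.45 = 24.23°;  2α = 48.46°
n_0 = (-0.9948, +0.1016)
n_1 = (-0.0916, -0.9958)
n_2 = (+0.6884, -0.7253)
n_3 = (+0.6525, +0.7578)
n_4 = (-0.1940, +0.9810)
  (0,1): δ = 89.42°  ·
  (0,2): δ = 40.66°  ✓
  (0,3): δ = 55.10°  ·
  (0,4): δ = 107.02°  ·
  (1,2): δ = 131.24°  ·
  (1,3): δ = 35.47°  ✓
  (1,4): δ = 16.44°  ✓
  (2,3): δ = 84.24°  ·
  (2,4): δ = 32.32°  ✓
  (3,4): δ = 128.08°  ·
antipodal pairs: 4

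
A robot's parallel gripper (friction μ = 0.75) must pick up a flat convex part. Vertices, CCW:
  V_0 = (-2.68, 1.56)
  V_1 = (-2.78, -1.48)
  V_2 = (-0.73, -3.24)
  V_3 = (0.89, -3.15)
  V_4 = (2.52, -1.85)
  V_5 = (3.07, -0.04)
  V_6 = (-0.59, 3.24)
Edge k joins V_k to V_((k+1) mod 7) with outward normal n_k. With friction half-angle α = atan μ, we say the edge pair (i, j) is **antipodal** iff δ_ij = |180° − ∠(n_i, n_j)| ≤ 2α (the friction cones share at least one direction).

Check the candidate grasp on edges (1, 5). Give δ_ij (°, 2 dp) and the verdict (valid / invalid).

α = atan 0.75 = 36.87°;  2α = 73.74°
edge 1: e_1 = (+2.05, -1.76);  n_1 = (-0.6514, -0.7587)
edge 5: e_5 = (-3.66, +3.28);  n_5 = (+0.6674, +0.7447)
∠(n_1, n_5) = 178.78°
δ = |180° − 178.78°| = 1.22°
1.22° ≤ 2α = 73.74°  →  valid

δ = 1.22°, valid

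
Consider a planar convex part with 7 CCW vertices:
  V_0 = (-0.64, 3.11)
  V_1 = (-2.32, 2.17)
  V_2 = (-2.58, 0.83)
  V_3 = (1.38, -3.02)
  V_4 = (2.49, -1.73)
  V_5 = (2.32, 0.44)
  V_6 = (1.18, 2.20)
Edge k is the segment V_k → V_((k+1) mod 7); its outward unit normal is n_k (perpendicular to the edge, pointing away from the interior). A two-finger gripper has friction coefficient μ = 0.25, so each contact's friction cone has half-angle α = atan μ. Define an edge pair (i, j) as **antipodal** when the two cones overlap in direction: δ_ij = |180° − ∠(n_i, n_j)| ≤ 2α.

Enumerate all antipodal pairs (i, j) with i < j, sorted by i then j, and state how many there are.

count = 4; pairs: (0,3), (1,4), (2,5), (2,6)

α = atan 0.25 = 14.04°;  2α = 28.07°
n_0 = (-0.4883, +0.8727)
n_1 = (-0.9817, +0.1905)
n_2 = (-0.6971, -0.7170)
n_3 = (+0.7580, -0.6522)
n_4 = (+0.9969, +0.0781)
n_5 = (+0.8393, +0.5436)
n_6 = (+0.4472, +0.8944)
  (0,1): δ = 130.21°  ·
  (0,2): δ = 73.42°  ·
  (0,3): δ = 20.06°  ✓
  (0,4): δ = 65.25°  ·
  (0,5): δ = 93.70°  ·
  (0,6): δ = 124.21°  ·
  (1,2): δ = 123.21°  ·
  (1,3): δ = 29.73°  ·
  (1,4): δ = 15.46°  ✓
  (1,5): δ = 43.91°  ·
  (1,6): δ = 74.42°  ·
  (2,3): δ = 86.52°  ·
  (2,4): δ = 41.33°  ·
  (2,5): δ = 12.87°  ✓
  (2,6): δ = 17.63°  ✓
  (3,4): δ = 134.81°  ·
  (3,5): δ = 106.36°  ·
  (3,6): δ = 75.85°  ·
  (4,5): δ = 151.55°  ·
  (4,6): δ = 121.04°  ·
  (5,6): δ = 149.50°  ·
antipodal pairs: 4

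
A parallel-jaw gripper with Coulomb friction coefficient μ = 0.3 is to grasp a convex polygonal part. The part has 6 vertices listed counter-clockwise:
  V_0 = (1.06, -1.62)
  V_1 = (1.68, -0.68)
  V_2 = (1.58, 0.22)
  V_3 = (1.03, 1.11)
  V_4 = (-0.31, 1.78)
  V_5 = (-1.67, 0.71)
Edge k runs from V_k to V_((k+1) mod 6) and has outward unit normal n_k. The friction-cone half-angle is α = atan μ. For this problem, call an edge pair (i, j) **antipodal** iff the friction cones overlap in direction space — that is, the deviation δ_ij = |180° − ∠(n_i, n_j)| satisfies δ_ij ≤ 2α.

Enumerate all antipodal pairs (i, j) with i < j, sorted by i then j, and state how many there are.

count = 3; pairs: (0,4), (2,5), (3,5)

α = atan 0.3 = 16.70°;  2α = 33.40°
n_0 = (+0.8348, -0.5506)
n_1 = (+0.9939, +0.1104)
n_2 = (+0.8507, +0.5257)
n_3 = (+0.4472, +0.8944)
n_4 = (-0.6183, +0.7859)
n_5 = (-0.6492, -0.7606)
  (0,1): δ = 140.25°  ·
  (0,2): δ = 114.88°  ·
  (0,3): δ = 83.16°  ·
  (0,4): δ = 18.40°  ✓
  (0,5): δ = 82.93°  ·
  (1,2): δ = 154.63°  ·
  (1,3): δ = 122.91°  ·
  (1,4): δ = 58.15°  ·
  (1,5): δ = 43.18°  ·
  (2,3): δ = 148.28°  ·
  (2,4): δ = 83.52°  ·
  (2,5): δ = 17.80°  ✓
  (3,4): δ = 115.24°  ·
  (3,5): δ = 13.92°  ✓
  (4,5): δ = 78.67°  ·
antipodal pairs: 3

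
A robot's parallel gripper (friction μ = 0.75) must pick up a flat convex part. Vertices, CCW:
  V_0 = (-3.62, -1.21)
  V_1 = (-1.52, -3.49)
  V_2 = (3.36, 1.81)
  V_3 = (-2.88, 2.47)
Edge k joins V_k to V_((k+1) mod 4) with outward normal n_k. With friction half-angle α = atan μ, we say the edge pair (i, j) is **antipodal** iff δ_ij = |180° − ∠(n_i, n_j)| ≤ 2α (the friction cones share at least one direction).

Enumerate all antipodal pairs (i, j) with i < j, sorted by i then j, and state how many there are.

count = 3; pairs: (0,2), (1,2), (1,3)

α = atan 0.75 = 36.87°;  2α = 73.74°
n_0 = (-0.7355, -0.6775)
n_1 = (+0.7357, -0.6774)
n_2 = (+0.1052, +0.9945)
n_3 = (-0.9804, +0.1971)
  (0,1): δ = 85.28°  ·
  (0,2): δ = 41.32°  ✓
  (0,3): δ = 125.98°  ·
  (1,2): δ = 53.40°  ✓
  (1,3): δ = 31.27°  ✓
  (2,3): δ = 95.33°  ·
antipodal pairs: 3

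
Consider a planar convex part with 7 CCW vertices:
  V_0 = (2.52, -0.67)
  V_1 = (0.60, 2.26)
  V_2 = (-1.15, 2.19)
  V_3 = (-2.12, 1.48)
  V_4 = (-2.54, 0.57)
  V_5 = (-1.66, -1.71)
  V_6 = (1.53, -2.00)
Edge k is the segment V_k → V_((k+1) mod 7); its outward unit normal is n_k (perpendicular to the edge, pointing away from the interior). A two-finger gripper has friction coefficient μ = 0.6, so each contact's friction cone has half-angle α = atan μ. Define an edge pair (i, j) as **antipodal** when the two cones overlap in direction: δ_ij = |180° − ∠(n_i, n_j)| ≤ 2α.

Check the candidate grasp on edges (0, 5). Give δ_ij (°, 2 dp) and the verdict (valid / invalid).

δ = 51.57°, valid

α = atan 0.6 = 30.96°;  2α = 61.93°
edge 0: e_0 = (-1.92, +2.93);  n_0 = (+0.8364, +0.5481)
edge 5: e_5 = (+3.19, -0.29);  n_5 = (-0.0905, -0.9959)
∠(n_0, n_5) = 128.43°
δ = |180° − 128.43°| = 51.57°
51.57° ≤ 2α = 61.93°  →  valid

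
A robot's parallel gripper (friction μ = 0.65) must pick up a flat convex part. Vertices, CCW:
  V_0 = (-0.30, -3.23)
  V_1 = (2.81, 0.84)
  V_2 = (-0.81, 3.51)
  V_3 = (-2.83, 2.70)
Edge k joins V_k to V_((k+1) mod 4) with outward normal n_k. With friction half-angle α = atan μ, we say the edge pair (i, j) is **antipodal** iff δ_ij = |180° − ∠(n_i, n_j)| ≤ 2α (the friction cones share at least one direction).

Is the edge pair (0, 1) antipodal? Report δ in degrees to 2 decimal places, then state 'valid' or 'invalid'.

α = atan 0.65 = 33.02°;  2α = 66.05°
edge 0: e_0 = (+3.11, +4.07);  n_0 = (+0.7946, -0.6072)
edge 1: e_1 = (-3.62, +2.67);  n_1 = (+0.5936, +0.8048)
∠(n_0, n_1) = 90.97°
δ = |180° − 90.97°| = 89.03°
89.03° > 2α = 66.05°  →  invalid

δ = 89.03°, invalid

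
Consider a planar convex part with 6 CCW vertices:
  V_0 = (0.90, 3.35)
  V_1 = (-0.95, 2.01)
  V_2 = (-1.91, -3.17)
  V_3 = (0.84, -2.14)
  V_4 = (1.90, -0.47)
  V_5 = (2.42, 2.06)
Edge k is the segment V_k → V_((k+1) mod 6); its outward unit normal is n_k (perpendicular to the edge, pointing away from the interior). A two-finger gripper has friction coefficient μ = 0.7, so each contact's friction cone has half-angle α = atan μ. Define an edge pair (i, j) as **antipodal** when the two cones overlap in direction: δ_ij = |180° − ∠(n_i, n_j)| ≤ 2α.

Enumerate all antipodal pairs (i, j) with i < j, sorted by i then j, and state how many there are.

α = atan 0.7 = 34.99°;  2α = 69.98°
n_0 = (-0.5866, +0.8099)
n_1 = (-0.9833, +0.1822)
n_2 = (+0.3508, -0.9365)
n_3 = (+0.8443, -0.5359)
n_4 = (+0.9795, -0.2013)
n_5 = (+0.6471, +0.7624)
  (0,1): δ = 136.42°  ·
  (0,2): δ = 15.38°  ✓
  (0,3): δ = 21.68°  ✓
  (0,4): δ = 42.47°  ✓
  (0,5): δ = 103.76°  ·
  (1,2): δ = 58.97°  ✓
  (1,3): δ = 21.91°  ✓
  (1,4): δ = 1.12°  ✓
  (1,5): δ = 60.18°  ✓
  (2,3): δ = 142.94°  ·
  (2,4): δ = 122.15°  ·
  (2,5): δ = 60.85°  ✓
  (3,4): δ = 159.21°  ·
  (3,5): δ = 97.92°  ·
  (4,5): δ = 118.71°  ·
antipodal pairs: 8

count = 8; pairs: (0,2), (0,3), (0,4), (1,2), (1,3), (1,4), (1,5), (2,5)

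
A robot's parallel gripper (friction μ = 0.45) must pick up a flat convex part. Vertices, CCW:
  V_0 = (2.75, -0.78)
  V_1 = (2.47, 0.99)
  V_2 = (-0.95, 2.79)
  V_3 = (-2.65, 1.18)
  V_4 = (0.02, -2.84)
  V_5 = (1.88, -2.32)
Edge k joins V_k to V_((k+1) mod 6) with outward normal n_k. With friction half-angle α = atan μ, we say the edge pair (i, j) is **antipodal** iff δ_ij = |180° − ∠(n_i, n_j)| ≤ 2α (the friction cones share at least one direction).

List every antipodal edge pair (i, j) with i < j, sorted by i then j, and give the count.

count = 5; pairs: (0,3), (1,3), (1,4), (2,4), (2,5)

α = atan 0.45 = 24.23°;  2α = 48.46°
n_0 = (+0.9877, +0.1562)
n_1 = (+0.4657, +0.8849)
n_2 = (-0.6876, +0.7261)
n_3 = (-0.8330, -0.5533)
n_4 = (+0.2692, -0.9631)
n_5 = (+0.8707, -0.4919)
  (0,1): δ = 126.75°  ·
  (0,2): δ = 55.55°  ·
  (0,3): δ = 24.60°  ✓
  (0,4): δ = 96.63°  ·
  (0,5): δ = 141.55°  ·
  (1,2): δ = 108.80°  ·
  (1,3): δ = 28.65°  ✓
  (1,4): δ = 43.38°  ✓
  (1,5): δ = 88.29°  ·
  (2,3): δ = 99.85°  ·
  (2,4): δ = 27.82°  ✓
  (2,5): δ = 17.09°  ✓
  (3,4): δ = 107.97°  ·
  (3,5): δ = 63.05°  ·
  (4,5): δ = 135.08°  ·
antipodal pairs: 5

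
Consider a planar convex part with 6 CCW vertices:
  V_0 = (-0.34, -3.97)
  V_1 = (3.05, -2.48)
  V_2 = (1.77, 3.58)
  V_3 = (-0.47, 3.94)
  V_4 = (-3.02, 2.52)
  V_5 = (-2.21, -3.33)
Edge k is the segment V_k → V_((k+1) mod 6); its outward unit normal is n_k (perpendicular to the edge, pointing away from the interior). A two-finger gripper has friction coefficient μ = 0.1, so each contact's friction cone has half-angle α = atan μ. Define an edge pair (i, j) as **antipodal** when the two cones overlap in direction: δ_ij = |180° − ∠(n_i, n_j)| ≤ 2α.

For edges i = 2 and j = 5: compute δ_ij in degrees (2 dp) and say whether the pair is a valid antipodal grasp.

α = atan 0.1 = 5.71°;  2α = 11.42°
edge 2: e_2 = (-2.24, +0.36);  n_2 = (+0.1587, +0.9873)
edge 5: e_5 = (+1.87, -0.64);  n_5 = (-0.3238, -0.9461)
∠(n_2, n_5) = 170.24°
δ = |180° − 170.24°| = 9.76°
9.76° ≤ 2α = 11.42°  →  valid

δ = 9.76°, valid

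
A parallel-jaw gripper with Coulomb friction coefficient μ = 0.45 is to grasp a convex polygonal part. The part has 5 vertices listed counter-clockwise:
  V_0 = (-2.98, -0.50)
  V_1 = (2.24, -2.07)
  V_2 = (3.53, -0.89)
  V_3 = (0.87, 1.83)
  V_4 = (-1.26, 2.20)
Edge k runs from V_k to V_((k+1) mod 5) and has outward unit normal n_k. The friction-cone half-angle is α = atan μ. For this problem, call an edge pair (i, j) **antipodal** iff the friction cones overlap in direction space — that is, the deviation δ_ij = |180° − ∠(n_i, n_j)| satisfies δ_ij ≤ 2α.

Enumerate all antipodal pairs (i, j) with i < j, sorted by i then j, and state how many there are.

α = atan 0.45 = 24.23°;  2α = 48.46°
n_0 = (-0.2880, -0.9576)
n_1 = (+0.6749, -0.7379)
n_2 = (+0.7149, +0.6992)
n_3 = (+0.1711, +0.9852)
n_4 = (-0.8434, +0.5373)
  (0,1): δ = 120.81°  ·
  (0,2): δ = 28.90°  ✓
  (0,3): δ = 6.89°  ✓
  (0,4): δ = 74.24°  ·
  (1,2): δ = 88.09°  ·
  (1,3): δ = 52.30°  ·
  (1,4): δ = 15.05°  ✓
  (2,3): δ = 144.22°  ·
  (2,4): δ = 76.86°  ·
  (3,4): δ = 112.64°  ·
antipodal pairs: 3

count = 3; pairs: (0,2), (0,3), (1,4)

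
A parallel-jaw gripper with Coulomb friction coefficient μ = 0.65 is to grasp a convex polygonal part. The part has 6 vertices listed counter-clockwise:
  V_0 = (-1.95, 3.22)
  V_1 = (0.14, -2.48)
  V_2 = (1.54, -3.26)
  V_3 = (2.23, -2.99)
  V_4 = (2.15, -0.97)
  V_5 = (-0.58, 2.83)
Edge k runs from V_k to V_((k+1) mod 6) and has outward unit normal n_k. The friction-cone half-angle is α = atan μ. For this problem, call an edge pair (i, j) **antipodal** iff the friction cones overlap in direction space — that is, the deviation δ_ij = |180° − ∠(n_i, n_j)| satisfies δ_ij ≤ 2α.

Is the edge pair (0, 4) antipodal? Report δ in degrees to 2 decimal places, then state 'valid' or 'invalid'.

α = atan 0.65 = 33.02°;  2α = 66.05°
edge 0: e_0 = (+2.09, -5.70);  n_0 = (-0.9389, -0.3443)
edge 4: e_4 = (-2.73, +3.80);  n_4 = (+0.8121, +0.5835)
∠(n_0, n_4) = 164.44°
δ = |180° − 164.44°| = 15.56°
15.56° ≤ 2α = 66.05°  →  valid

δ = 15.56°, valid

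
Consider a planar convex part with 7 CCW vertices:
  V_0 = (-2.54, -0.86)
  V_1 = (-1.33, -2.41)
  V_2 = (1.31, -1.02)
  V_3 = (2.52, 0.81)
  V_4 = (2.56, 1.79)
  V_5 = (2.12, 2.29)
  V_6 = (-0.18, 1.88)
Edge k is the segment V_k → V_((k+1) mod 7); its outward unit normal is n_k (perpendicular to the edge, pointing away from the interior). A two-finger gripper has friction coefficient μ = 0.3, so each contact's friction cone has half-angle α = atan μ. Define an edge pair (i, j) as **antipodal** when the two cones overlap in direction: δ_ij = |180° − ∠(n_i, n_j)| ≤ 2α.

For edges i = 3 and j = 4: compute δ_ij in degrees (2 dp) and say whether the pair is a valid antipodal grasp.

α = atan 0.3 = 16.70°;  2α = 33.40°
edge 3: e_3 = (+0.04, +0.98);  n_3 = (+0.9992, -0.0408)
edge 4: e_4 = (-0.44, +0.50);  n_4 = (+0.7507, +0.6606)
∠(n_3, n_4) = 43.69°
δ = |180° − 43.69°| = 136.31°
136.31° > 2α = 33.40°  →  invalid

δ = 136.31°, invalid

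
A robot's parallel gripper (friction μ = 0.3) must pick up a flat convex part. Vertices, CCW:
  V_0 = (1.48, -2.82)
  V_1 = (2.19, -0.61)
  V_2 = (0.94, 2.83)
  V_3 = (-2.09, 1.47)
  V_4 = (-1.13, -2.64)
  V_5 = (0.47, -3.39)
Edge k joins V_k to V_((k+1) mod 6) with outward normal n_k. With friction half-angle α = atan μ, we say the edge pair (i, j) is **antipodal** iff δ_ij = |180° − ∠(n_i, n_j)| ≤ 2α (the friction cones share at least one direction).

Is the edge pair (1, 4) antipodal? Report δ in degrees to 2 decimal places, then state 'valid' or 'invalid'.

α = atan 0.3 = 16.70°;  2α = 33.40°
edge 1: e_1 = (-1.25, +3.44);  n_1 = (+0.9399, +0.3415)
edge 4: e_4 = (+1.60, -0.75);  n_4 = (-0.4244, -0.9055)
∠(n_1, n_4) = 135.08°
δ = |180° − 135.08°| = 44.92°
44.92° > 2α = 33.40°  →  invalid

δ = 44.92°, invalid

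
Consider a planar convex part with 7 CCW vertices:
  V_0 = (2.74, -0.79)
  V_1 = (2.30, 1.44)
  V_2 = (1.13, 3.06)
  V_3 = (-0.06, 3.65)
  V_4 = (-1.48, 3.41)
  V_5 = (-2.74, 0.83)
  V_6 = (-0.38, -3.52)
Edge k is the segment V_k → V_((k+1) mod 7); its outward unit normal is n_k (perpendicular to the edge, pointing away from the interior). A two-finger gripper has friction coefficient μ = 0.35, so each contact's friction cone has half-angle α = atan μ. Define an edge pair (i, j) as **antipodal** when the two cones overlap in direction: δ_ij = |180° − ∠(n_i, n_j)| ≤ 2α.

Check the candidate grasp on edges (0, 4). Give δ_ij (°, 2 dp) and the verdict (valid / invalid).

α = atan 0.35 = 19.29°;  2α = 38.58°
edge 0: e_0 = (-0.44, +2.23);  n_0 = (+0.9811, +0.1936)
edge 4: e_4 = (-1.26, -2.58);  n_4 = (-0.8986, +0.4388)
∠(n_0, n_4) = 142.81°
δ = |180° − 142.81°| = 37.19°
37.19° ≤ 2α = 38.58°  →  valid

δ = 37.19°, valid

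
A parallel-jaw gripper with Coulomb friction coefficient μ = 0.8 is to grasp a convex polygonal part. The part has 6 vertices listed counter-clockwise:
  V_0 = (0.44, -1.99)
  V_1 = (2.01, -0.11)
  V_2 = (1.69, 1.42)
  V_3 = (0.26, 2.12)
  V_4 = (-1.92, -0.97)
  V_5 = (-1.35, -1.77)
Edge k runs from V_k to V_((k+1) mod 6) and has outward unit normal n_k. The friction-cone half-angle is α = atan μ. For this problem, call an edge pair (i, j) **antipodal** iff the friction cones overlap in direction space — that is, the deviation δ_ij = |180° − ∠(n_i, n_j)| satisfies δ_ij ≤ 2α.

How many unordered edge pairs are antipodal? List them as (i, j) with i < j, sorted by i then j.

count = 9; pairs: (0,2), (0,3), (0,4), (1,3), (1,4), (1,5), (2,4), (2,5), (3,5)

α = atan 0.8 = 38.66°;  2α = 77.32°
n_0 = (+0.7676, -0.6410)
n_1 = (+0.9788, +0.2047)
n_2 = (+0.4397, +0.8982)
n_3 = (-0.8171, +0.5765)
n_4 = (-0.8144, -0.5803)
n_5 = (-0.1220, -0.9925)
  (0,1): δ = 128.32°  ·
  (0,2): δ = 76.22°  ✓
  (0,3): δ = 4.66°  ✓
  (0,4): δ = 75.34°  ✓
  (0,5): δ = 122.86°  ·
  (1,2): δ = 127.90°  ·
  (1,3): δ = 47.02°  ✓
  (1,4): δ = 23.66°  ✓
  (1,5): δ = 71.18°  ✓
  (2,3): δ = 99.12°  ·
  (2,4): δ = 28.45°  ✓
  (2,5): δ = 19.08°  ✓
  (3,4): δ = 109.33°  ·
  (3,5): δ = 61.80°  ✓
  (4,5): δ = 132.48°  ·
antipodal pairs: 9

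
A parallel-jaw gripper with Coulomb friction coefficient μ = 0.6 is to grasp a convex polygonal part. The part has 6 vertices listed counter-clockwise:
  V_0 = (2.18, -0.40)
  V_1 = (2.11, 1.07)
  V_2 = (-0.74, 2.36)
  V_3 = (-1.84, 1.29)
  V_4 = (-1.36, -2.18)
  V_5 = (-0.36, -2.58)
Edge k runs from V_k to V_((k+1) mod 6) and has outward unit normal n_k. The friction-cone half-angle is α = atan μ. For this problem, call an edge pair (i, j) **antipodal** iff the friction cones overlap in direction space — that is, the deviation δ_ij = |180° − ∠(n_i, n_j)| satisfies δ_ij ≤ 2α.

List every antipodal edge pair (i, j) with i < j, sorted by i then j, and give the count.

count = 6; pairs: (0,2), (0,3), (1,3), (1,4), (2,5), (3,5)

α = atan 0.6 = 30.96°;  2α = 61.93°
n_0 = (+0.9989, +0.0476)
n_1 = (+0.4124, +0.9110)
n_2 = (-0.6973, +0.7168)
n_3 = (-0.9906, -0.1370)
n_4 = (-0.3714, -0.9285)
n_5 = (+0.6513, -0.7588)
  (0,1): δ = 117.08°  ·
  (0,2): δ = 48.52°  ✓
  (0,3): δ = 5.15°  ✓
  (0,4): δ = 65.47°  ·
  (0,5): δ = 127.91°  ·
  (1,2): δ = 111.44°  ·
  (1,3): δ = 57.77°  ✓
  (1,4): δ = 2.55°  ✓
  (1,5): δ = 64.99°  ·
  (2,3): δ = 126.33°  ·
  (2,4): δ = 66.01°  ·
  (2,5): δ = 3.57°  ✓
  (3,4): δ = 119.68°  ·
  (3,5): δ = 57.24°  ✓
  (4,5): δ = 117.56°  ·
antipodal pairs: 6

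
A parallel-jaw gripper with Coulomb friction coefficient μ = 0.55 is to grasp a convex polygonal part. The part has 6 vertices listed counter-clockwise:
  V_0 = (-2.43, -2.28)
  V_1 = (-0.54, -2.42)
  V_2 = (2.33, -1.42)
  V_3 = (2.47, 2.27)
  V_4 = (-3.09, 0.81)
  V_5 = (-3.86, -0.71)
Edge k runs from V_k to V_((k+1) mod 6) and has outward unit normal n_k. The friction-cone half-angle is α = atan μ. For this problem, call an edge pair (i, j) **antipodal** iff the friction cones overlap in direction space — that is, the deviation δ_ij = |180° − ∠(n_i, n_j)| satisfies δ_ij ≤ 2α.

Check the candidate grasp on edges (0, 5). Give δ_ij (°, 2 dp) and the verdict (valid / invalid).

δ = 136.56°, invalid

α = atan 0.55 = 28.81°;  2α = 57.62°
edge 0: e_0 = (+1.89, -0.14);  n_0 = (-0.0739, -0.9973)
edge 5: e_5 = (+1.43, -1.57);  n_5 = (-0.7393, -0.6734)
∠(n_0, n_5) = 43.44°
δ = |180° − 43.44°| = 136.56°
136.56° > 2α = 57.62°  →  invalid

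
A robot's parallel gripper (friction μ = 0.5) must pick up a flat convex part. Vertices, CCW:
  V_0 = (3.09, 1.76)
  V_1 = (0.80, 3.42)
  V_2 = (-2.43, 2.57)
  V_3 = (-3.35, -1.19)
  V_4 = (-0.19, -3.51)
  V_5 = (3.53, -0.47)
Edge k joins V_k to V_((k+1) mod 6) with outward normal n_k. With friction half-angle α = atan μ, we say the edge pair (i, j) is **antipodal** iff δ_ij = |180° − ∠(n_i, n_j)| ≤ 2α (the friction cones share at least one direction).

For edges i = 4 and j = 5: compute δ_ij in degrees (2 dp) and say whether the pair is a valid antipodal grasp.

α = atan 0.5 = 26.57°;  2α = 53.13°
edge 4: e_4 = (+3.72, +3.04);  n_4 = (+0.6328, -0.7743)
edge 5: e_5 = (-0.44, +2.23);  n_5 = (+0.9811, +0.1936)
∠(n_4, n_5) = 61.91°
δ = |180° − 61.91°| = 118.09°
118.09° > 2α = 53.13°  →  invalid

δ = 118.09°, invalid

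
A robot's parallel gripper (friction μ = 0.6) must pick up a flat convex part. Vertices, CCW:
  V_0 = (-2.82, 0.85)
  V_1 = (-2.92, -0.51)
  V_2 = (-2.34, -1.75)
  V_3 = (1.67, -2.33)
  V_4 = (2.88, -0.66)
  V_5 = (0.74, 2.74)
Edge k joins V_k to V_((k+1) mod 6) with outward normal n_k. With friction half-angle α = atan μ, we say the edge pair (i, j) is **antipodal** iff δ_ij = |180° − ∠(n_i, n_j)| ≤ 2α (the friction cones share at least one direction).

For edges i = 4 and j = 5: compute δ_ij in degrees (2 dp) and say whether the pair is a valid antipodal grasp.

δ = 94.22°, invalid

α = atan 0.6 = 30.96°;  2α = 61.93°
edge 4: e_4 = (-2.14, +3.40);  n_4 = (+0.8463, +0.5327)
edge 5: e_5 = (-3.56, -1.89);  n_5 = (-0.4689, +0.8832)
∠(n_4, n_5) = 85.78°
δ = |180° − 85.78°| = 94.22°
94.22° > 2α = 61.93°  →  invalid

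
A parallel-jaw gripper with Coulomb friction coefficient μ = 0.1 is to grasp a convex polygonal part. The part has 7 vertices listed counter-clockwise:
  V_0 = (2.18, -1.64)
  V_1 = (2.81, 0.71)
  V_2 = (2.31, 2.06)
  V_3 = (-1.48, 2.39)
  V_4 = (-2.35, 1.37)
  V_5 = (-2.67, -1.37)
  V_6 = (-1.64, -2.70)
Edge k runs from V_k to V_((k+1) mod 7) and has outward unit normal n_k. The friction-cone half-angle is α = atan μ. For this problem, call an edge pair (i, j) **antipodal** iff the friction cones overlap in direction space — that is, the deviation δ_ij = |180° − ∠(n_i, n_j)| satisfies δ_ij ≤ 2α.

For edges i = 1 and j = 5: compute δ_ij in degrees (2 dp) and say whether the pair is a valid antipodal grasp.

δ = 17.43°, invalid

α = atan 0.1 = 5.71°;  2α = 11.42°
edge 1: e_1 = (-0.50, +1.35);  n_1 = (+0.9377, +0.3473)
edge 5: e_5 = (+1.03, -1.33);  n_5 = (-0.7906, -0.6123)
∠(n_1, n_5) = 162.57°
δ = |180° − 162.57°| = 17.43°
17.43° > 2α = 11.42°  →  invalid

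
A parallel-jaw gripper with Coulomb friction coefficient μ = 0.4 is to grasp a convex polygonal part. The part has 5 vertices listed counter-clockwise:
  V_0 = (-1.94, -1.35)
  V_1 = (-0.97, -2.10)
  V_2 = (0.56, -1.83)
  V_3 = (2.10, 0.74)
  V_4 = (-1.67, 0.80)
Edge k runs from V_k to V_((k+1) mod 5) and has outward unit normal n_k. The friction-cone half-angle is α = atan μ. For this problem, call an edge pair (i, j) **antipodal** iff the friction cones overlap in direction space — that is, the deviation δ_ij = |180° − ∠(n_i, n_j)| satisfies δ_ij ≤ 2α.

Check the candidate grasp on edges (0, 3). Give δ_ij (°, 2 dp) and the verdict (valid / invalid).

α = atan 0.4 = 21.80°;  2α = 43.60°
edge 0: e_0 = (+0.97, -0.75);  n_0 = (-0.6117, -0.7911)
edge 3: e_3 = (-3.77, +0.06);  n_3 = (+0.0159, +0.9999)
∠(n_0, n_3) = 143.20°
δ = |180° − 143.20°| = 36.80°
36.80° ≤ 2α = 43.60°  →  valid

δ = 36.80°, valid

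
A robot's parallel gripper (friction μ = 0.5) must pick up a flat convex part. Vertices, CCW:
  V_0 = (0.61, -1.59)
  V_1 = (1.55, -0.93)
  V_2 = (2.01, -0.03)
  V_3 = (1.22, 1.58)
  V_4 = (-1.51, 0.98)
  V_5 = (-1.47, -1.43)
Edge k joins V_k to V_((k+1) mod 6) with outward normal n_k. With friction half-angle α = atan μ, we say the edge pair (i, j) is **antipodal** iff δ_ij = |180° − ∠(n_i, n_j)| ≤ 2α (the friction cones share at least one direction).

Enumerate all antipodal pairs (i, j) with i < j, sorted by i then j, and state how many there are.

α = atan 0.5 = 26.57°;  2α = 53.13°
n_0 = (+0.5746, -0.8184)
n_1 = (+0.8904, -0.4551)
n_2 = (+0.8977, +0.4405)
n_3 = (-0.2147, +0.9767)
n_4 = (-0.9999, -0.0166)
n_5 = (-0.0767, -0.9971)
  (0,1): δ = 152.15°  ·
  (0,2): δ = 98.94°  ·
  (0,3): δ = 22.68°  ✓
  (0,4): δ = 55.88°  ·
  (0,5): δ = 140.53°  ·
  (1,2): δ = 126.79°  ·
  (1,3): δ = 50.53°  ✓
  (1,4): δ = 28.02°  ✓
  (1,5): δ = 112.67°  ·
  (2,3): δ = 103.74°  ·
  (2,4): δ = 25.19°  ✓
  (2,5): δ = 59.46°  ·
  (3,4): δ = 101.44°  ·
  (3,5): δ = 16.79°  ✓
  (4,5): δ = 95.35°  ·
antipodal pairs: 5

count = 5; pairs: (0,3), (1,3), (1,4), (2,4), (3,5)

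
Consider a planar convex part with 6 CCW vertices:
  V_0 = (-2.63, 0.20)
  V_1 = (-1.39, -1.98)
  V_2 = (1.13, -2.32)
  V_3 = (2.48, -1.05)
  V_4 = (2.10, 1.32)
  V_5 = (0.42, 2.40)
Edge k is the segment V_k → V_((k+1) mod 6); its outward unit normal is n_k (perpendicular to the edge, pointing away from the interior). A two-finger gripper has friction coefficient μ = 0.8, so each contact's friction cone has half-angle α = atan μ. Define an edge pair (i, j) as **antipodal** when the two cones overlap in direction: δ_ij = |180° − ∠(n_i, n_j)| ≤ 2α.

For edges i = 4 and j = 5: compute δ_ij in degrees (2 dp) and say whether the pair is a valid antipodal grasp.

δ = 111.46°, invalid

α = atan 0.8 = 38.66°;  2α = 77.32°
edge 4: e_4 = (-1.68, +1.08);  n_4 = (+0.5408, +0.8412)
edge 5: e_5 = (-3.05, -2.20);  n_5 = (-0.5850, +0.8110)
∠(n_4, n_5) = 68.54°
δ = |180° − 68.54°| = 111.46°
111.46° > 2α = 77.32°  →  invalid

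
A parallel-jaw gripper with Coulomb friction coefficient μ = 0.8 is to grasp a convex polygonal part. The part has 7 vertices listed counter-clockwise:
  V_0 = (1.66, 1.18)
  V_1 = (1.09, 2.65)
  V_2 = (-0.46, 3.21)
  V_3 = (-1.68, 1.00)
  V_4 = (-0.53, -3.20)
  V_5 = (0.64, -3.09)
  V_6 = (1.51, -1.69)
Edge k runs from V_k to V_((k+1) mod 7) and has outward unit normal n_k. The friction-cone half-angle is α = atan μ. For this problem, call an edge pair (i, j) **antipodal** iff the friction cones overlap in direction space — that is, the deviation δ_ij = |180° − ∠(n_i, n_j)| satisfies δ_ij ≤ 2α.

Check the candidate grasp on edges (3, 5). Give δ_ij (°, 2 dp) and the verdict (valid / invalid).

α = atan 0.8 = 38.66°;  2α = 77.32°
edge 3: e_3 = (+1.15, -4.20);  n_3 = (-0.9645, -0.2641)
edge 5: e_5 = (+0.87, +1.40);  n_5 = (+0.8494, -0.5278)
∠(n_3, n_5) = 132.83°
δ = |180° − 132.83°| = 47.17°
47.17° ≤ 2α = 77.32°  →  valid

δ = 47.17°, valid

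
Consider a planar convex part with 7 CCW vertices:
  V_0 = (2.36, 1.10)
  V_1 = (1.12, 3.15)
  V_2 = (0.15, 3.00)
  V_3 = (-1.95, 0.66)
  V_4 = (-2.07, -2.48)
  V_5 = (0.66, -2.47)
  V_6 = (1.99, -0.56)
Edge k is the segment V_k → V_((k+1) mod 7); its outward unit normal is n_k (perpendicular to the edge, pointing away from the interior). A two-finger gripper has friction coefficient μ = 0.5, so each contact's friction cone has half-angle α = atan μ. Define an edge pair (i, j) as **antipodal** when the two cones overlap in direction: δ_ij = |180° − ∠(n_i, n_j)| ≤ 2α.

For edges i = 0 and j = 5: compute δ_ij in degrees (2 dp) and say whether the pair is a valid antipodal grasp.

α = atan 0.5 = 26.57°;  2α = 53.13°
edge 0: e_0 = (-1.24, +2.05);  n_0 = (+0.8556, +0.5176)
edge 5: e_5 = (+1.33, +1.91);  n_5 = (+0.8206, -0.5714)
∠(n_0, n_5) = 66.02°
δ = |180° − 66.02°| = 113.98°
113.98° > 2α = 53.13°  →  invalid

δ = 113.98°, invalid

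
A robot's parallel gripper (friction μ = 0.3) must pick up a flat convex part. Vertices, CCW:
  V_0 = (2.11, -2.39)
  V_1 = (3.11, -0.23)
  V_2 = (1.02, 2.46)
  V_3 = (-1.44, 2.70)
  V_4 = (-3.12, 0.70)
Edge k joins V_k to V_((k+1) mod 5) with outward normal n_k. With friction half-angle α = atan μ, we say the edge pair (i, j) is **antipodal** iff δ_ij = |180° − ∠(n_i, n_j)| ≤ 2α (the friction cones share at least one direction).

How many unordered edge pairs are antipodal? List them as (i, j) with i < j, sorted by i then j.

α = atan 0.3 = 16.70°;  2α = 33.40°
n_0 = (+0.9075, -0.4201)
n_1 = (+0.7897, +0.6135)
n_2 = (+0.0971, +0.9953)
n_3 = (-0.7657, +0.6432)
n_4 = (-0.5087, -0.8610)
  (0,1): δ = 117.31°  ·
  (0,2): δ = 70.73°  ·
  (0,3): δ = 15.19°  ✓
  (0,4): δ = 84.27°  ·
  (1,2): δ = 133.42°  ·
  (1,3): δ = 77.88°  ·
  (1,4): δ = 21.58°  ✓
  (2,3): δ = 124.46°  ·
  (2,4): δ = 25.00°  ✓
  (3,4): δ = 80.55°  ·
antipodal pairs: 3

count = 3; pairs: (0,3), (1,4), (2,4)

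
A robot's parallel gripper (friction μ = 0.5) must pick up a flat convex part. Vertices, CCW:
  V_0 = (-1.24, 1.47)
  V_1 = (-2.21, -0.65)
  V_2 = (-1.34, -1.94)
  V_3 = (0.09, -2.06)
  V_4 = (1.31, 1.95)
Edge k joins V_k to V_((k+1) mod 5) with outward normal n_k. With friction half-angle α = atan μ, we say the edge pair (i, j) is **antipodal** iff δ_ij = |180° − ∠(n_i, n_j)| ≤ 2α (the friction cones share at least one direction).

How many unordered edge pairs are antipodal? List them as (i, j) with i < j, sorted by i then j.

α = atan 0.5 = 26.57°;  2α = 53.13°
n_0 = (-0.9093, +0.4161)
n_1 = (-0.8291, -0.5591)
n_2 = (-0.0836, -0.9965)
n_3 = (+0.9567, -0.2911)
n_4 = (-0.1850, +0.9827)
  (0,1): δ = 121.42°  ·
  (0,2): δ = 70.21°  ·
  (0,3): δ = 7.66°  ✓
  (0,4): δ = 125.25°  ·
  (1,2): δ = 128.79°  ·
  (1,3): δ = 50.92°  ✓
  (1,4): δ = 66.66°  ·
  (2,3): δ = 102.13°  ·
  (2,4): δ = 15.46°  ✓
  (3,4): δ = 62.42°  ·
antipodal pairs: 3

count = 3; pairs: (0,3), (1,3), (2,4)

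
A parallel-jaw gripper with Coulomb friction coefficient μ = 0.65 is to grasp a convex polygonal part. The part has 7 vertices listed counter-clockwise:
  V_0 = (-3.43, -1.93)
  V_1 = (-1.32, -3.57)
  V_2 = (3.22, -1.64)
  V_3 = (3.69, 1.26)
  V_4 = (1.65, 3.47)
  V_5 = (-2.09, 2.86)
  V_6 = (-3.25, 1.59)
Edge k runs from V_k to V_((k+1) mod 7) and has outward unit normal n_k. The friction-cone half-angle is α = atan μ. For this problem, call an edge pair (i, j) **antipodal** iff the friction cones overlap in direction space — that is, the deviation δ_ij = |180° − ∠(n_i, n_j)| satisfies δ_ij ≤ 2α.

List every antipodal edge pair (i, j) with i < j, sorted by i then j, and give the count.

count = 9; pairs: (0,2), (0,3), (0,4), (1,4), (1,5), (1,6), (2,5), (2,6), (3,6)

α = atan 0.65 = 33.02°;  2α = 66.05°
n_0 = (-0.6137, -0.7896)
n_1 = (+0.3912, -0.9203)
n_2 = (+0.9871, -0.1600)
n_3 = (+0.7348, +0.6783)
n_4 = (-0.1610, +0.9870)
n_5 = (-0.7384, +0.6744)
n_6 = (-0.9987, +0.0511)
  (0,1): δ = 119.11°  ·
  (0,2): δ = 61.35°  ✓
  (0,3): δ = 9.43°  ✓
  (0,4): δ = 47.12°  ✓
  (0,5): δ = 85.45°  ·
  (0,6): δ = 124.93°  ·
  (1,2): δ = 122.24°  ·
  (1,3): δ = 70.32°  ·
  (1,4): δ = 13.77°  ✓
  (1,5): δ = 24.56°  ✓
  (1,6): δ = 64.04°  ✓
  (2,3): δ = 128.08°  ·
  (2,4): δ = 71.53°  ·
  (2,5): δ = 33.20°  ✓
  (2,6): δ = 6.28°  ✓
  (3,4): δ = 123.45°  ·
  (3,5): δ = 85.12°  ·
  (3,6): δ = 45.64°  ✓
  (4,5): δ = 141.67°  ·
  (4,6): δ = 102.19°  ·
  (5,6): δ = 140.52°  ·
antipodal pairs: 9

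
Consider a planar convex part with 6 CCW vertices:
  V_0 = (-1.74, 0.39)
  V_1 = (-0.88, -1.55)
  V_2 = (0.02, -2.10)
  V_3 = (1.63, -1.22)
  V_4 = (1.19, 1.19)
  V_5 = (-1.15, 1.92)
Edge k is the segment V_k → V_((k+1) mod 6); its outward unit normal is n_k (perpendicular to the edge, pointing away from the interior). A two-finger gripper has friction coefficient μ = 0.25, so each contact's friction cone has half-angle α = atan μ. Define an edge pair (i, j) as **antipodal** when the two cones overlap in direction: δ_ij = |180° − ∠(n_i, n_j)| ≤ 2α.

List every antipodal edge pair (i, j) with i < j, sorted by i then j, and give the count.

α = atan 0.25 = 14.04°;  2α = 28.07°
n_0 = (-0.9142, -0.4053)
n_1 = (-0.5215, -0.8533)
n_2 = (+0.4796, -0.8775)
n_3 = (+0.9837, +0.1796)
n_4 = (+0.2978, +0.9546)
n_5 = (-0.9330, +0.3598)
  (0,1): δ = 145.34°  ·
  (0,2): δ = 85.25°  ·
  (0,3): δ = 13.56°  ✓
  (0,4): δ = 48.77°  ·
  (0,5): δ = 135.00°  ·
  (1,2): δ = 119.91°  ·
  (1,3): δ = 48.22°  ·
  (1,4): δ = 14.10°  ✓
  (1,5): δ = 100.34°  ·
  (2,3): δ = 108.31°  ·
  (2,4): δ = 45.99°  ·
  (2,5): δ = 40.25°  ·
  (3,4): δ = 117.67°  ·
  (3,5): δ = 31.43°  ·
  (4,5): δ = 93.76°  ·
antipodal pairs: 2

count = 2; pairs: (0,3), (1,4)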